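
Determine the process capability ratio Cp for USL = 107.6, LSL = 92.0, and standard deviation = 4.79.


Cp = (USL - LSL) / (6 * sigma)
= (107.6 - 92.0) / (6 * 4.79)
= 15.6000 / 28.7400
= 0.5428

0.5428


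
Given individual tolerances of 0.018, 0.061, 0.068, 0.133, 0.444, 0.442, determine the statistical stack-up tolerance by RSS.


RSS = sqrt(0.018^2 + 0.061^2 + 0.068^2 + 0.133^2 + 0.444^2 + 0.442^2)
= sqrt(0.418858)
= 0.6472

0.6472


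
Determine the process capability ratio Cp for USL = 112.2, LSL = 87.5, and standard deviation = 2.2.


Cp = (USL - LSL) / (6 * sigma)
= (112.2 - 87.5) / (6 * 2.2)
= 24.7000 / 13.2000
= 1.8712

1.8712


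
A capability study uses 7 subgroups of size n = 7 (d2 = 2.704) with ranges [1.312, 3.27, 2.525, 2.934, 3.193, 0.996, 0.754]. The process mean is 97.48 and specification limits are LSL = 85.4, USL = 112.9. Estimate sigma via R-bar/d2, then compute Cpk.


R_bar = (1.312 + 3.27 + 2.525 + 2.934 + 3.193 + 0.996 + 0.754) / 7 = 2.1405714
sigma = R_bar / d2 = 2.1405714 / 2.704 = 0.79163143
Cp = (USL - LSL)/(6*sigma) = (112.9 - 85.4)/(6*0.79163143) = 5.7897
Cpu = (112.9 - 97.48)/(3*0.79163143) = 6.4929
Cpl = (97.48 - 85.4)/(3*0.79163143) = 5.0865
Cpk = min(Cpu, Cpl) = 5.0865

5.0865


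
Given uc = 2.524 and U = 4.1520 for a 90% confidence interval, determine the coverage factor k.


k = U / uc
k = 4.1520 / 2.524
k = 1.645

1.645


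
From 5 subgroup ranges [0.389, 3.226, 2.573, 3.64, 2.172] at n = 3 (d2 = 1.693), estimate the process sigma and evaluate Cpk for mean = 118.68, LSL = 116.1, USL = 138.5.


R_bar = (0.389 + 3.226 + 2.573 + 3.64 + 2.172) / 5 = 2.4
sigma = R_bar / d2 = 2.4 / 1.693 = 1.4176019
Cp = (USL - LSL)/(6*sigma) = (138.5 - 116.1)/(6*1.4176019) = 2.6336
Cpu = (138.5 - 118.68)/(3*1.4176019) = 4.6605
Cpl = (118.68 - 116.1)/(3*1.4176019) = 0.6067
Cpk = min(Cpu, Cpl) = 0.6067

0.6067


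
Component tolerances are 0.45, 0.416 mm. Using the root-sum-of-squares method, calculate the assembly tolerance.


RSS = sqrt(0.45^2 + 0.416^2)
= sqrt(0.375556)
= 0.6128

0.6128


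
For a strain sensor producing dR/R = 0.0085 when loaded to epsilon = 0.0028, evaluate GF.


GF = (dR/R) / epsilon
= 0.0085 / 0.0028
= 3.0357

3.0357


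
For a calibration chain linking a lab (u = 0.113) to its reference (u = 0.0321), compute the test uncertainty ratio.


TUR = u_lab / u_ref
= 0.113 / 0.0321
= 3.5202

3.5202


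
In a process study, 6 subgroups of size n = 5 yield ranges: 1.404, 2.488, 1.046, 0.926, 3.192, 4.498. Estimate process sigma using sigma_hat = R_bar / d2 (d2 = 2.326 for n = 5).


R_bar = (1.404 + 2.488 + 1.046 + 0.926 + 3.192 + 4.498) / 6
R_bar = 13.554 / 6 = 2.259
sigma_hat = R_bar / d2 = 2.259 / 2.326 = 0.9712

0.9712


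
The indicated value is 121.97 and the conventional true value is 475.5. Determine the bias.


Systematic error = measured - true
= 121.97 - 475.5
= -353.5300

-353.5300


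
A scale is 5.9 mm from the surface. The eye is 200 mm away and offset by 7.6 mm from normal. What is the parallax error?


error = h * offset / d
= 5.9 * 7.6 / 200
= 0.2242

0.2242


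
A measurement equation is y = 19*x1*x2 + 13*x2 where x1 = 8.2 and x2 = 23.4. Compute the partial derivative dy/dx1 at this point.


y = 19*x1*x2 + 13*x2
dy/dx1 = 19*x2
Evaluate at x2 = 23.4: c1 = 19 * 23.4
c1 = 444.6000

444.6000


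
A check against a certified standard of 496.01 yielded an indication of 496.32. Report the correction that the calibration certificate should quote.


Correction = standard - reading
= 496.01 - 496.32
= -0.3100

-0.3100


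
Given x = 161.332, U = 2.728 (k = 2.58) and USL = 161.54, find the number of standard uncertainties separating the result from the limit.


u = U / k = 2.728 / 2.58 = 1.0573643
margin = |USL - x| = |161.54 - 161.332| = 0.208
z = margin / u = 0.208 / 1.0573643
z = 0.1967

0.1967


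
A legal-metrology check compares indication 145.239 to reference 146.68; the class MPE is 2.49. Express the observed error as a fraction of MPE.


e = indication - reference = 145.239 - 146.68 = -1.4410
|e| = 1.4410
ratio = |e| / MPE = 1.4410 / 2.49
ratio = 0.5787

0.5787


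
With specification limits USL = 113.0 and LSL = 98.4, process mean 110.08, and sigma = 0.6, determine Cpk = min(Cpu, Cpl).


Cpu = (USL - mean) / (3*sigma) = (113.0 - 110.08) / (3*0.6) = 1.6222
Cpl = (mean - LSL) / (3*sigma) = (110.08 - 98.4) / (3*0.6) = 6.4889
Cpk = min(Cpu, Cpl) = 1.6222

1.6222


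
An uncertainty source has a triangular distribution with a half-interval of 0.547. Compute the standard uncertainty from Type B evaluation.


u_B = half_width / sqrt(6)
u_B = 0.547 / 2.4494897
u_B = 0.2233

0.2233


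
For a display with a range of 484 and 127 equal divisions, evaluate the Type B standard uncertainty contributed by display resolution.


resolution = range / divisions
resolution = 484 / 127 = 3.8110236
u_res = resolution / (2*sqrt(3))
u_res = 3.8110236 / 3.4641016
u_res = 1.1001

1.1001


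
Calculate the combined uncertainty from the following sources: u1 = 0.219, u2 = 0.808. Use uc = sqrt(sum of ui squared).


uc = sqrt(0.219^2 + 0.808^2)
uc = sqrt(0.700825)
uc = 0.8372

0.8372


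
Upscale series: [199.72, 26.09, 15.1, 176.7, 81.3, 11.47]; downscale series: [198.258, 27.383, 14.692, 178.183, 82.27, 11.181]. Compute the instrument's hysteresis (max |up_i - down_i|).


|199.72 - 198.258| = 1.4620
|26.09 - 27.383| = 1.2930
|15.1 - 14.692| = 0.4080
|176.7 - 178.183| = 1.4830
|81.3 - 82.27| = 0.9700
|11.47 - 11.181| = 0.2890
hysteresis = max(diffs) = 1.4830

1.4830


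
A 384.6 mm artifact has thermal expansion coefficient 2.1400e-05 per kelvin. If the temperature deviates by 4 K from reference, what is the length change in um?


dL = L * alpha * dT
= 384.6 * 2.1400e-05 * 4
= 0.0329218 mm
dL_um = 0.0329218 * 1000 = 32.9218 um

32.9218


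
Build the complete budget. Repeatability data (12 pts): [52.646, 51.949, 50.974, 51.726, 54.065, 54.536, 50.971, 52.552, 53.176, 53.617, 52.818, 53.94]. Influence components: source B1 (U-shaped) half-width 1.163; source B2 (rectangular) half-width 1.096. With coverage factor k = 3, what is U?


mean = (52.646 + 51.949 + 50.974 + 51.726 + 54.065 + 54.536 + 50.971 + 52.552 + 53.176 + 53.617 + 52.818 + 53.94) / 12 = 52.7475
s = sqrt(sum((x - mean)^2)/(n-1)) = 1.1806027
u_A = s / sqrt(n) = 1.1806027 / sqrt(12) = 0.34081064
u_B1 = 1.163 / sqrt(2) = 0.82236519
u_B2 = 1.096 / sqrt(3) = 0.6327759
uc = sqrt(0.34081064^2 + 0.82236519^2 + 0.6327759^2) = 1.0921729
U = k * uc = 3 * 1.0921729
U = 3.2765

3.2765


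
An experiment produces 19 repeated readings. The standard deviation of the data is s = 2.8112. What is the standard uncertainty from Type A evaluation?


u_A = s / sqrt(n)
u_A = 2.8112 / sqrt(19)
u_A = 2.8112 / 4.3588989
u_A = 0.6449

0.6449


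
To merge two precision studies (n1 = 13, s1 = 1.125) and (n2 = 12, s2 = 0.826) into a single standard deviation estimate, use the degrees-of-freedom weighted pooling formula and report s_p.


s_p = sqrt(((n1-1)*s1^2 + (n2-1)*s2^2) / (n1+n2-2))
numerator = (13-1)*1.125^2 + (12-1)*0.826^2 = 15.1875 + 7.505036 = 22.692536
denominator = 13 + 12 - 2 = 23
s_p^2 = 22.692536 / 23 = 0.986632
s_p = sqrt(0.986632) = 0.9933

0.9933


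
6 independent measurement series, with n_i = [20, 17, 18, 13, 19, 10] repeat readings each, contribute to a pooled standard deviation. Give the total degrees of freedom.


nu = sum_i (n_i - 1)
nu = ((20 - 1) + (17 - 1) + (18 - 1) + (13 - 1) + (19 - 1) + (10 - 1))
nu = 19 + 16 + 17 + 12 + 18 + 9
nu = 91

91


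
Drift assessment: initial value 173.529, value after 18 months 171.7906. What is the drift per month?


rate = (v2 - v1) / months
= (171.7906 - 173.529) / 18
= -1.7384 / 18
= -0.0966

-0.0966


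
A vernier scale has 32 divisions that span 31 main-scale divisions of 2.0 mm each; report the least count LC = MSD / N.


LC = MSD / n_div
= 2.0 / 32
= 0.0625

0.0625


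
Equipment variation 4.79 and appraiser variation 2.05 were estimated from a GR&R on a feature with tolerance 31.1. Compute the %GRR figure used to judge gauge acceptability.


GRR = sqrt(EV^2 + AV^2) = sqrt(4.79^2 + 2.05^2) = 5.2102399
%GRR = GRR / tol * 100 = 5.2102399 / 31.1 * 100
%GRR = 16.7532

16.7532


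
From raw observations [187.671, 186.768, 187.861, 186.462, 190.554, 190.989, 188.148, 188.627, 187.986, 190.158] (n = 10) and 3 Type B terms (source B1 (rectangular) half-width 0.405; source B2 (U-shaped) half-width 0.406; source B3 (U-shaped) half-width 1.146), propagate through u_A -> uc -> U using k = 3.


mean = (187.671 + 186.768 + 187.861 + 186.462 + 190.554 + 190.989 + 188.148 + 188.627 + 187.986 + 190.158) / 10 = 188.5224
s = sqrt(sum((x - mean)^2)/(n-1)) = 1.5567431
u_A = s / sqrt(n) = 1.5567431 / sqrt(10) = 0.49228539
u_B1 = 0.405 / sqrt(3) = 0.23382686
u_B2 = 0.406 / sqrt(2) = 0.28708535
u_B3 = 1.146 / sqrt(2) = 0.81034437
uc = sqrt(0.49228539^2 + 0.23382686^2 + 0.28708535^2 + 0.81034437^2) = 1.017888
U = k * uc = 3 * 1.017888
U = 3.0537

3.0537


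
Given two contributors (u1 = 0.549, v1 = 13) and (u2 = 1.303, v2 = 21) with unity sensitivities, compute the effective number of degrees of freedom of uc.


uc = sqrt(u1^2 + u2^2) = sqrt(0.549^2 + 1.303^2) = 1.4139342
v_eff = uc^4 / (u1^4/v1 + u2^4/v2)
= 1.4139342^4 / (0.549^4/13 + 1.303^4/21)
= 3.9968403 / 0.14425243
v_eff = 27.7073

27.7073


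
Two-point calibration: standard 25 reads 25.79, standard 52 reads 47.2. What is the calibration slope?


slope = (y2 - y1) / (x2 - x1)
= (47.2 - 25.79) / (52 - 25)
= 21.4100 / 27
= 0.7930

0.7930


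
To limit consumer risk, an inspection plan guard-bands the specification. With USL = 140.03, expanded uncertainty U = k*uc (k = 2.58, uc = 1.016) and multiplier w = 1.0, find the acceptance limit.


U = k * uc = 2.58 * 1.016 = 2.62128
guard band g = w * U = 1.0 * 2.62128 = 2.62128
AL = USL - g = 140.03 - 2.62128
AL = 137.4087

137.4087


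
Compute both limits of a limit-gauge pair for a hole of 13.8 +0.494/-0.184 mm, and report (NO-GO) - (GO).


GO = nominal - lower_tol (smallest hole = maximum material condition)
GO = 13.8 - 0.184 = 13.616
NO-GO = nominal + upper_tol (largest hole = least material condition)
NO-GO = 13.8 + 0.494 = 14.294
spread = NO-GO - GO = 14.294 - 13.616 = 0.6780

0.6780


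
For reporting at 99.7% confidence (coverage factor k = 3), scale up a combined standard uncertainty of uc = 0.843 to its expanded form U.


U = k * uc
U = 3 * 0.843
U = 2.5290

2.5290


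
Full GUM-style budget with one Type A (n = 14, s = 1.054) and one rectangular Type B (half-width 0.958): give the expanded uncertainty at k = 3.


u_A = s / sqrt(n) = 1.054 / sqrt(14) = 0.28169335
u_B = half_width / sqrt(3) = 0.958 / sqrt(3) = 0.55310156
uc = sqrt(u_A^2 + u_B^2) = sqrt(0.28169335^2 + 0.55310156^2) = 0.62070321
U = k * uc = 3 * 0.62070321
U = 1.8621

1.8621


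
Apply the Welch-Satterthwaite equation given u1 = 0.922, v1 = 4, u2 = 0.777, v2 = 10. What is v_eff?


uc = sqrt(u1^2 + u2^2) = sqrt(0.922^2 + 0.777^2) = 1.2057417
v_eff = uc^4 / (u1^4/v1 + u2^4/v2)
= 1.2057417^4 / (0.922^4/4 + 0.777^4/10)
= 2.1135724 / 0.21710957
v_eff = 9.7350

9.7350


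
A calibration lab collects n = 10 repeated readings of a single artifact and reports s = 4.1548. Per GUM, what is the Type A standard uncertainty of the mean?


u_A = s / sqrt(n)
u_A = 4.1548 / sqrt(10)
u_A = 4.1548 / 3.1622777
u_A = 1.3139

1.3139


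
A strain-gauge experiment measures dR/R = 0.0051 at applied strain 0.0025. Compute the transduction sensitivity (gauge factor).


GF = (dR/R) / epsilon
= 0.0051 / 0.0025
= 2.0400

2.0400


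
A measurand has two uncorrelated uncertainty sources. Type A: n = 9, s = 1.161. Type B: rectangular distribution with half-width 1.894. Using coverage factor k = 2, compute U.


u_A = s / sqrt(n) = 1.161 / sqrt(9) = 0.387
u_B = half_width / sqrt(3) = 1.894 / sqrt(3) = 1.0935014
uc = sqrt(u_A^2 + u_B^2) = sqrt(0.387^2 + 1.0935014^2) = 1.1599631
U = k * uc = 2 * 1.1599631
U = 2.3199

2.3199


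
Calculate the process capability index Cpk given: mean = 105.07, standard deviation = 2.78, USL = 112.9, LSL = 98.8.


Cpu = (USL - mean) / (3*sigma) = (112.9 - 105.07) / (3*2.78) = 0.9388
Cpl = (mean - LSL) / (3*sigma) = (105.07 - 98.8) / (3*2.78) = 0.7518
Cpk = min(Cpu, Cpl) = 0.7518

0.7518


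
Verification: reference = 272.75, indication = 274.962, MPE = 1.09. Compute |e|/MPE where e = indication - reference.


e = indication - reference = 274.962 - 272.75 = 2.2120
|e| = 2.2120
ratio = |e| / MPE = 2.2120 / 1.09
ratio = 2.0294

2.0294


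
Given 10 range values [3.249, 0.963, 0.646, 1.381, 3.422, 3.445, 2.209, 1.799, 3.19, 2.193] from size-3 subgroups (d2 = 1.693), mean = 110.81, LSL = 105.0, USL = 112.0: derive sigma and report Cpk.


R_bar = (3.249 + 0.963 + 0.646 + 1.381 + 3.422 + 3.445 + 2.209 + 1.799 + 3.19 + 2.193) / 10 = 2.2497
sigma = R_bar / d2 = 2.2497 / 1.693 = 1.3288246
Cp = (USL - LSL)/(6*sigma) = (112.0 - 105.0)/(6*1.3288246) = 0.8780
Cpu = (112.0 - 110.81)/(3*1.3288246) = 0.2985
Cpl = (110.81 - 105.0)/(3*1.3288246) = 1.4574
Cpk = min(Cpu, Cpl) = 0.2985

0.2985


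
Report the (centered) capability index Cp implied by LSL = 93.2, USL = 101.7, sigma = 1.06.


Cp = (USL - LSL) / (6 * sigma)
= (101.7 - 93.2) / (6 * 1.06)
= 8.5000 / 6.3600
= 1.3365

1.3365


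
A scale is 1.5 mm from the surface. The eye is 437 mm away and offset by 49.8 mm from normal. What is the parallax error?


error = h * offset / d
= 1.5 * 49.8 / 437
= 0.1709

0.1709


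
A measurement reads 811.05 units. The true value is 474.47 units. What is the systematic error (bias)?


Systematic error = measured - true
= 811.05 - 474.47
= 336.5800

336.5800


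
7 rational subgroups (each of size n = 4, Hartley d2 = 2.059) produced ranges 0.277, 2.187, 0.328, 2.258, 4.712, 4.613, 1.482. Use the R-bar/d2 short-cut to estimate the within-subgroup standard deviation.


R_bar = (0.277 + 2.187 + 0.328 + 2.258 + 4.712 + 4.613 + 1.482) / 7
R_bar = 15.857 / 7 = 2.2652857
sigma_hat = R_bar / d2 = 2.2652857 / 2.059 = 1.1002

1.1002


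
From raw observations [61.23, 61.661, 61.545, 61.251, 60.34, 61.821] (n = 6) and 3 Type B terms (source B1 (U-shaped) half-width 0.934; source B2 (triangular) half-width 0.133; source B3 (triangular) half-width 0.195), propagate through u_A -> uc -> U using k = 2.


mean = (61.23 + 61.661 + 61.545 + 61.251 + 60.34 + 61.821) / 6 = 61.308
s = sqrt(sum((x - mean)^2)/(n-1)) = 0.52731471
u_A = s / sqrt(n) = 0.52731471 / sqrt(6) = 0.21527533
u_B1 = 0.934 / sqrt(2) = 0.66043773
u_B2 = 0.133 / sqrt(6) = 0.054297023
u_B3 = 0.195 / sqrt(6) = 0.079608417
uc = sqrt(0.21527533^2 + 0.66043773^2 + 0.054297023^2 + 0.079608417^2) = 0.70128962
U = k * uc = 2 * 0.70128962
U = 1.4026

1.4026


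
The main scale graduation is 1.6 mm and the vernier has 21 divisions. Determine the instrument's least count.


LC = MSD / n_div
= 1.6 / 21
= 0.0762

0.0762


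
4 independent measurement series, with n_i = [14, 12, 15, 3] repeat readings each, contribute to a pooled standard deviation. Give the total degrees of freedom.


nu = sum_i (n_i - 1)
nu = ((14 - 1) + (12 - 1) + (15 - 1) + (3 - 1))
nu = 13 + 11 + 14 + 2
nu = 40

40


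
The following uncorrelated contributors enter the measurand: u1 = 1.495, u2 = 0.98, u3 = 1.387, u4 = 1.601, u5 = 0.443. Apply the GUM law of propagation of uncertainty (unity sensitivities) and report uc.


uc = sqrt(1.495^2 + 0.98^2 + 1.387^2 + 1.601^2 + 0.443^2)
uc = sqrt(7.878644)
uc = 2.8069

2.8069


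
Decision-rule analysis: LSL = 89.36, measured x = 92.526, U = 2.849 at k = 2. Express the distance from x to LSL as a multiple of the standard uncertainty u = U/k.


u = U / k = 2.849 / 2 = 1.4245
margin = |LSL - x| = |89.36 - 92.526| = 3.166
z = margin / u = 3.166 / 1.4245
z = 2.2225

2.2225


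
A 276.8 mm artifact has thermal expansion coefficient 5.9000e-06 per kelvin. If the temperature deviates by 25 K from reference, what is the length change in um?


dL = L * alpha * dT
= 276.8 * 5.9000e-06 * 25
= 0.0408280 mm
dL_um = 0.0408280 * 1000 = 40.8280 um

40.8280


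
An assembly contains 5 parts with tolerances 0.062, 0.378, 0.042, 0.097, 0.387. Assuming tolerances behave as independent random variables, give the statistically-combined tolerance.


RSS = sqrt(0.062^2 + 0.378^2 + 0.042^2 + 0.097^2 + 0.387^2)
= sqrt(0.30767)
= 0.5547

0.5547


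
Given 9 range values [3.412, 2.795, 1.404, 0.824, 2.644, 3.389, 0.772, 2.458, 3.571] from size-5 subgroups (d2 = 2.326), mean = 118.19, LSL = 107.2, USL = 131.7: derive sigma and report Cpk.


R_bar = (3.412 + 2.795 + 1.404 + 0.824 + 2.644 + 3.389 + 0.772 + 2.458 + 3.571) / 9 = 2.3632222
sigma = R_bar / d2 = 2.3632222 / 2.326 = 1.0160027
Cp = (USL - LSL)/(6*sigma) = (131.7 - 107.2)/(6*1.0160027) = 4.0190
Cpu = (131.7 - 118.19)/(3*1.0160027) = 4.4324
Cpl = (118.19 - 107.2)/(3*1.0160027) = 3.6056
Cpk = min(Cpu, Cpl) = 3.6056

3.6056


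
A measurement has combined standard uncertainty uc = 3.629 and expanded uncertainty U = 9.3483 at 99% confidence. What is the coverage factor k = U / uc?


k = U / uc
k = 9.3483 / 3.629
k = 2.576

2.576


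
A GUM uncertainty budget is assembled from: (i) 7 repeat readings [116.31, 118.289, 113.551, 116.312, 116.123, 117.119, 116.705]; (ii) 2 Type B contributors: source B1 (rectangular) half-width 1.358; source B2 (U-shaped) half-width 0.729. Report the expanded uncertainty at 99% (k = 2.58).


mean = (116.31 + 118.289 + 113.551 + 116.312 + 116.123 + 117.119 + 116.705) / 7 = 116.3441429
s = sqrt(sum((x - mean)^2)/(n-1)) = 1.4356091
u_A = s / sqrt(n) = 1.4356091 / sqrt(7) = 0.54260924
u_B1 = 1.358 / sqrt(3) = 0.78404167
u_B2 = 0.729 / sqrt(2) = 0.51548084
uc = sqrt(0.54260924^2 + 0.78404167^2 + 0.51548084^2) = 1.0839126
U = k * uc = 2.58 * 1.0839126
U = 2.7965

2.7965


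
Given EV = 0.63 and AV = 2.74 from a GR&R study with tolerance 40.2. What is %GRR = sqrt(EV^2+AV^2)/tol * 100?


GRR = sqrt(EV^2 + AV^2) = sqrt(0.63^2 + 2.74^2) = 2.8114943
%GRR = GRR / tol * 100 = 2.8114943 / 40.2 * 100
%GRR = 6.9938

6.9938


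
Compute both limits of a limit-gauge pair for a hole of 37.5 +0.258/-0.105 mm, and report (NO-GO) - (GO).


GO = nominal - lower_tol (smallest hole = maximum material condition)
GO = 37.5 - 0.105 = 37.395
NO-GO = nominal + upper_tol (largest hole = least material condition)
NO-GO = 37.5 + 0.258 = 37.758
spread = NO-GO - GO = 37.758 - 37.395 = 0.3630

0.3630


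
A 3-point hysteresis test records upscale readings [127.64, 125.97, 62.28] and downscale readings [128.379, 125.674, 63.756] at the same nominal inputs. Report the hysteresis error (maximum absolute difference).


|127.64 - 128.379| = 0.7390
|125.97 - 125.674| = 0.2960
|62.28 - 63.756| = 1.4760
hysteresis = max(diffs) = 1.4760

1.4760


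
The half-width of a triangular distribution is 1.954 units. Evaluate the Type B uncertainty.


u_B = half_width / sqrt(6)
u_B = 1.954 / 2.4494897
u_B = 0.7977

0.7977


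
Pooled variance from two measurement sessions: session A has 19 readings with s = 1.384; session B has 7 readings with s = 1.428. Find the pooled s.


s_p = sqrt(((n1-1)*s1^2 + (n2-1)*s2^2) / (n1+n2-2))
numerator = (19-1)*1.384^2 + (7-1)*1.428^2 = 34.478208 + 12.235104 = 46.713312
denominator = 19 + 7 - 2 = 24
s_p^2 = 46.713312 / 24 = 1.946388
s_p = sqrt(1.946388) = 1.3951

1.3951


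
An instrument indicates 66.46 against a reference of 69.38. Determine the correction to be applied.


Correction = standard - reading
= 69.38 - 66.46
= 2.9200

2.9200


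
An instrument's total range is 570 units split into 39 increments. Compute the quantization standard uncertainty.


resolution = range / divisions
resolution = 570 / 39 = 14.615385
u_res = resolution / (2*sqrt(3))
u_res = 14.615385 / 3.4641016
u_res = 4.2191

4.2191


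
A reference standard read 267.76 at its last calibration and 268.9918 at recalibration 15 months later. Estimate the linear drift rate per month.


rate = (v2 - v1) / months
= (268.9918 - 267.76) / 15
= 1.2318 / 15
= 0.0821

0.0821


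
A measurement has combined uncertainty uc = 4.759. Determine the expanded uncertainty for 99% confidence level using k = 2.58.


U = k * uc
U = 2.58 * 4.759
U = 12.2782

12.2782


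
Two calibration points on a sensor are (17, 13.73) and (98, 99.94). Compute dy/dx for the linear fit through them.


slope = (y2 - y1) / (x2 - x1)
= (99.94 - 13.73) / (98 - 17)
= 86.2100 / 81
= 1.0643

1.0643


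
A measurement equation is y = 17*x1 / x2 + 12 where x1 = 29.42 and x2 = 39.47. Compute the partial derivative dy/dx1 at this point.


y = 17*x1 / x2 + 12
dy/dx1 = 17/x2
Evaluate at x2 = 39.47: c1 = 17 / 39.47
c1 = 0.4307

0.4307


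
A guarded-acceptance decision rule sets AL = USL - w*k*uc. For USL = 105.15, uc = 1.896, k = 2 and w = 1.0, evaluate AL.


U = k * uc = 2 * 1.896 = 3.792
guard band g = w * U = 1.0 * 3.792 = 3.792
AL = USL - g = 105.15 - 3.792
AL = 101.3580

101.3580


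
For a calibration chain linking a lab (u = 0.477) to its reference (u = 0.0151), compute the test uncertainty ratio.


TUR = u_lab / u_ref
= 0.477 / 0.0151
= 31.5894

31.5894


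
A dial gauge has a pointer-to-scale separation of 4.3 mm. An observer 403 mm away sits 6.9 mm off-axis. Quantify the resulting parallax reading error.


error = h * offset / d
= 4.3 * 6.9 / 403
= 0.0736

0.0736


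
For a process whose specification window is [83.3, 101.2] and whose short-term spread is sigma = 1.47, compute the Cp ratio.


Cp = (USL - LSL) / (6 * sigma)
= (101.2 - 83.3) / (6 * 1.47)
= 17.9000 / 8.8200
= 2.0295

2.0295


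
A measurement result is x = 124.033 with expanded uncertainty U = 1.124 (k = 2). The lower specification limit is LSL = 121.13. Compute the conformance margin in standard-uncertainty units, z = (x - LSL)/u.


u = U / k = 1.124 / 2 = 0.562
margin = |LSL - x| = |121.13 - 124.033| = 2.903
z = margin / u = 2.903 / 0.562
z = 5.1655

5.1655


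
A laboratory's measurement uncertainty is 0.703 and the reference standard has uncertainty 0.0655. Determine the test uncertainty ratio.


TUR = u_lab / u_ref
= 0.703 / 0.0655
= 10.7328

10.7328


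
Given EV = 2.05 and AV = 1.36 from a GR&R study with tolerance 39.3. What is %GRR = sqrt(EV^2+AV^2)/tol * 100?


GRR = sqrt(EV^2 + AV^2) = sqrt(2.05^2 + 1.36^2) = 2.4601016
%GRR = GRR / tol * 100 = 2.4601016 / 39.3 * 100
%GRR = 6.2598

6.2598


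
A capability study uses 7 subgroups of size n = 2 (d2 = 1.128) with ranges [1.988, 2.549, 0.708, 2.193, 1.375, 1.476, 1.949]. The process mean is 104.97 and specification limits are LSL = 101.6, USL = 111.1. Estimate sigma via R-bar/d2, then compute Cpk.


R_bar = (1.988 + 2.549 + 0.708 + 2.193 + 1.375 + 1.476 + 1.949) / 7 = 1.7482857
sigma = R_bar / d2 = 1.7482857 / 1.128 = 1.5498987
Cp = (USL - LSL)/(6*sigma) = (111.1 - 101.6)/(6*1.5498987) = 1.0216
Cpu = (111.1 - 104.97)/(3*1.5498987) = 1.3184
Cpl = (104.97 - 101.6)/(3*1.5498987) = 0.7248
Cpk = min(Cpu, Cpl) = 0.7248

0.7248


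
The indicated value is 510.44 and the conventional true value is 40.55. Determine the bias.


Systematic error = measured - true
= 510.44 - 40.55
= 469.8900

469.8900


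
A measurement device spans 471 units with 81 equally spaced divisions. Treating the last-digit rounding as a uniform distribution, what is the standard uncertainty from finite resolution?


resolution = range / divisions
resolution = 471 / 81 = 5.8148148
u_res = resolution / (2*sqrt(3))
u_res = 5.8148148 / 3.4641016
u_res = 1.6786

1.6786


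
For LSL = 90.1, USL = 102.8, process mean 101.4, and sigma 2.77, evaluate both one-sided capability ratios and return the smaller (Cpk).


Cpu = (USL - mean) / (3*sigma) = (102.8 - 101.4) / (3*2.77) = 0.1685
Cpl = (mean - LSL) / (3*sigma) = (101.4 - 90.1) / (3*2.77) = 1.3598
Cpk = min(Cpu, Cpl) = 0.1685

0.1685


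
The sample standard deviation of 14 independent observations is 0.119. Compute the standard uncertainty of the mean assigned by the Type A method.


u_A = s / sqrt(n)
u_A = 0.119 / sqrt(14)
u_A = 0.119 / 3.7416574
u_A = 0.0318

0.0318


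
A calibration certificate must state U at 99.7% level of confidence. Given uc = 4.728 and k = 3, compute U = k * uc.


U = k * uc
U = 3 * 4.728
U = 14.1840

14.1840


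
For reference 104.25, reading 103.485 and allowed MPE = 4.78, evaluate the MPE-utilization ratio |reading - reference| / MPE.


e = indication - reference = 103.485 - 104.25 = -0.7650
|e| = 0.7650
ratio = |e| / MPE = 0.7650 / 4.78
ratio = 0.1600

0.1600


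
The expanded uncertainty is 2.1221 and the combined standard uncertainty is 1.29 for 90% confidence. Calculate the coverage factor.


k = U / uc
k = 2.1221 / 1.29
k = 1.645

1.645


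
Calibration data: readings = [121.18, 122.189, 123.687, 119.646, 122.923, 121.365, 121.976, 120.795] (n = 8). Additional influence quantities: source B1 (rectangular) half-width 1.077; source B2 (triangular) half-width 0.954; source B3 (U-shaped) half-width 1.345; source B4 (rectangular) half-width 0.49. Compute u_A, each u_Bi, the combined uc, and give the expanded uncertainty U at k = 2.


mean = (121.18 + 122.189 + 123.687 + 119.646 + 122.923 + 121.365 + 121.976 + 120.795) / 8 = 121.720125
s = sqrt(sum((x - mean)^2)/(n-1)) = 1.2635845
u_A = s / sqrt(n) = 1.2635845 / sqrt(8) = 0.44674458
u_B1 = 1.077 / sqrt(3) = 0.62180624
u_B2 = 0.954 / sqrt(6) = 0.38946887
u_B3 = 1.345 / sqrt(2) = 0.95105862
u_B4 = 0.49 / sqrt(3) = 0.28290163
uc = sqrt(0.44674458^2 + 0.62180624^2 + 0.38946887^2 + 0.95105862^2 + 0.28290163^2) = 1.3124235
U = k * uc = 2 * 1.3124235
U = 2.6248

2.6248


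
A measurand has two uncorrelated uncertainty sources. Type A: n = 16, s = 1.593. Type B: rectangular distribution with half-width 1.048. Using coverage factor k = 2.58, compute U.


u_A = s / sqrt(n) = 1.593 / sqrt(16) = 0.39825
u_B = half_width / sqrt(3) = 1.048 / sqrt(3) = 0.60506308
uc = sqrt(u_A^2 + u_B^2) = sqrt(0.39825^2 + 0.60506308^2) = 0.72436482
U = k * uc = 2.58 * 0.72436482
U = 1.8689

1.8689


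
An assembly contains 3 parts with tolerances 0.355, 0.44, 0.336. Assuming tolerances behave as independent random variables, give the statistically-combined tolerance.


RSS = sqrt(0.355^2 + 0.44^2 + 0.336^2)
= sqrt(0.432521)
= 0.6577

0.6577


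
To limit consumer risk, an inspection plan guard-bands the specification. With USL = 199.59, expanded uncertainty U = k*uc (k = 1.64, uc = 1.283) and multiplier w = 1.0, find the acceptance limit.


U = k * uc = 1.64 * 1.283 = 2.10412
guard band g = w * U = 1.0 * 2.10412 = 2.10412
AL = USL - g = 199.59 - 2.10412
AL = 197.4859

197.4859


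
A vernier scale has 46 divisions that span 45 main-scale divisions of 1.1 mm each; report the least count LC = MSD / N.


LC = MSD / n_div
= 1.1 / 46
= 0.0239

0.0239


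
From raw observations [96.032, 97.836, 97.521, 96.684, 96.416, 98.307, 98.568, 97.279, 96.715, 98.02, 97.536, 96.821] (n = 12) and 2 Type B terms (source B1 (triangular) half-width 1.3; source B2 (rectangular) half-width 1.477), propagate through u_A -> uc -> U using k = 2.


mean = (96.032 + 97.836 + 97.521 + 96.684 + 96.416 + 98.307 + 98.568 + 97.279 + 96.715 + 98.02 + 97.536 + 96.821) / 12 = 97.31125
s = sqrt(sum((x - mean)^2)/(n-1)) = 0.79036414
u_A = s / sqrt(n) = 0.79036414 / sqrt(12) = 0.22815847
u_B1 = 1.3 / sqrt(6) = 0.53072278
u_B2 = 1.477 / sqrt(3) = 0.85274635
uc = sqrt(0.22815847^2 + 0.53072278^2 + 0.85274635^2) = 1.0299997
U = k * uc = 2 * 1.0299997
U = 2.0600

2.0600


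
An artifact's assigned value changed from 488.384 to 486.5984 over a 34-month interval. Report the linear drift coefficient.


rate = (v2 - v1) / months
= (486.5984 - 488.384) / 34
= -1.7856 / 34
= -0.0525

-0.0525


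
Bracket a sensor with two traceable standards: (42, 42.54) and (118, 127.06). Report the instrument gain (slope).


slope = (y2 - y1) / (x2 - x1)
= (127.06 - 42.54) / (118 - 42)
= 84.5200 / 76
= 1.1121

1.1121


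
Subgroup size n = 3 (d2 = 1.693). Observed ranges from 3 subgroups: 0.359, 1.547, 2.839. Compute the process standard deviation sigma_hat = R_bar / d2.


R_bar = (0.359 + 1.547 + 2.839) / 3
R_bar = 4.745 / 3 = 1.5816667
sigma_hat = R_bar / d2 = 1.5816667 / 1.693 = 0.9342

0.9342


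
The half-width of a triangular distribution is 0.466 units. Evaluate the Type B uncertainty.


u_B = half_width / sqrt(6)
u_B = 0.466 / 2.4494897
u_B = 0.1902

0.1902


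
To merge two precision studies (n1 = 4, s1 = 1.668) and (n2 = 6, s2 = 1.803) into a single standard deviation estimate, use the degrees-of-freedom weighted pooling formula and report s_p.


s_p = sqrt(((n1-1)*s1^2 + (n2-1)*s2^2) / (n1+n2-2))
numerator = (4-1)*1.668^2 + (6-1)*1.803^2 = 8.346672 + 16.254045 = 24.600717
denominator = 4 + 6 - 2 = 8
s_p^2 = 24.600717 / 8 = 3.0750896
s_p = sqrt(3.0750896) = 1.7536

1.7536


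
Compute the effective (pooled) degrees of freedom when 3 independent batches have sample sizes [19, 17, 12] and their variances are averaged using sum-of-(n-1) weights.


nu = sum_i (n_i - 1)
nu = ((19 - 1) + (17 - 1) + (12 - 1))
nu = 18 + 16 + 11
nu = 45

45


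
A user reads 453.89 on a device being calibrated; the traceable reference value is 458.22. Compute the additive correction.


Correction = standard - reading
= 458.22 - 453.89
= 4.3300

4.3300


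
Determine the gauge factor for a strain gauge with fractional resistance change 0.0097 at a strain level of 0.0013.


GF = (dR/R) / epsilon
= 0.0097 / 0.0013
= 7.4615

7.4615


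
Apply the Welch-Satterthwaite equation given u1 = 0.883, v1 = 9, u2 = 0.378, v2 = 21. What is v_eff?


uc = sqrt(u1^2 + u2^2) = sqrt(0.883^2 + 0.378^2) = 0.96050664
v_eff = uc^4 / (u1^4/v1 + u2^4/v2)
= 0.96050664^4 / (0.883^4/9 + 0.378^4/21)
= 0.85114095 / 0.068518287
v_eff = 12.4221

12.4221


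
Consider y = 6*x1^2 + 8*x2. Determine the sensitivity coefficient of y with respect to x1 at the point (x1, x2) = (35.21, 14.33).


y = 6*x1^2 + 8*x2
dy/dx1 = 2*6*x1
Evaluate at x1 = 35.21: c1 = 12 * 35.21
c1 = 422.5200

422.5200


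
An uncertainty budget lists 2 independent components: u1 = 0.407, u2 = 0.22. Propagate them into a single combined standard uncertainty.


uc = sqrt(0.407^2 + 0.22^2)
uc = sqrt(0.214049)
uc = 0.4627

0.4627


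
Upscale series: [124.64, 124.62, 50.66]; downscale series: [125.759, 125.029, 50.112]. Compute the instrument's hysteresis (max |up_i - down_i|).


|124.64 - 125.759| = 1.1190
|124.62 - 125.029| = 0.4090
|50.66 - 50.112| = 0.5480
hysteresis = max(diffs) = 1.1190

1.1190


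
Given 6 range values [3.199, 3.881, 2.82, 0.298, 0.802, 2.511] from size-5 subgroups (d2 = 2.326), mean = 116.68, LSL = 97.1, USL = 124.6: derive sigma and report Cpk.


R_bar = (3.199 + 3.881 + 2.82 + 0.298 + 0.802 + 2.511) / 6 = 2.2518333
sigma = R_bar / d2 = 2.2518333 / 2.326 = 0.96811406
Cp = (USL - LSL)/(6*sigma) = (124.6 - 97.1)/(6*0.96811406) = 4.7343
Cpu = (124.6 - 116.68)/(3*0.96811406) = 2.7270
Cpl = (116.68 - 97.1)/(3*0.96811406) = 6.7416
Cpk = min(Cpu, Cpl) = 2.7270

2.7270


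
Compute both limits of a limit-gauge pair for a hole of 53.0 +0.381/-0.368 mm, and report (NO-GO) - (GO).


GO = nominal - lower_tol (smallest hole = maximum material condition)
GO = 53.0 - 0.368 = 52.632
NO-GO = nominal + upper_tol (largest hole = least material condition)
NO-GO = 53.0 + 0.381 = 53.381
spread = NO-GO - GO = 53.381 - 52.632 = 0.7490

0.7490


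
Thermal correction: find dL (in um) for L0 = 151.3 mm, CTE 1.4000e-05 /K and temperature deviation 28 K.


dL = L * alpha * dT
= 151.3 * 1.4000e-05 * 28
= 0.0593096 mm
dL_um = 0.0593096 * 1000 = 59.3096 um

59.3096


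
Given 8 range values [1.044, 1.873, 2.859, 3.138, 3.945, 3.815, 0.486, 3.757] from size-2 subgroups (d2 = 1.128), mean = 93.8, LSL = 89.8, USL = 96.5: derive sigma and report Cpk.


R_bar = (1.044 + 1.873 + 2.859 + 3.138 + 3.945 + 3.815 + 0.486 + 3.757) / 8 = 2.614625
sigma = R_bar / d2 = 2.614625 / 1.128 = 2.31793
Cp = (USL - LSL)/(6*sigma) = (96.5 - 89.8)/(6*2.31793) = 0.4818
Cpu = (96.5 - 93.8)/(3*2.31793) = 0.3883
Cpl = (93.8 - 89.8)/(3*2.31793) = 0.5752
Cpk = min(Cpu, Cpl) = 0.3883

0.3883


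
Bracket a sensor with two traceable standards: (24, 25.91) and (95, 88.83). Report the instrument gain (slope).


slope = (y2 - y1) / (x2 - x1)
= (88.83 - 25.91) / (95 - 24)
= 62.9200 / 71
= 0.8862

0.8862


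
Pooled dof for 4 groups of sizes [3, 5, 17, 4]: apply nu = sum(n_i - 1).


nu = sum_i (n_i - 1)
nu = ((3 - 1) + (5 - 1) + (17 - 1) + (4 - 1))
nu = 2 + 4 + 16 + 3
nu = 25

25


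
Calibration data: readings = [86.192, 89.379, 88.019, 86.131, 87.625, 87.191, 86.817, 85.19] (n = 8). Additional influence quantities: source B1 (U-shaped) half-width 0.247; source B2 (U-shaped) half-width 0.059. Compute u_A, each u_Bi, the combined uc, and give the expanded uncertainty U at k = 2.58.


mean = (86.192 + 89.379 + 88.019 + 86.131 + 87.625 + 87.191 + 86.817 + 85.19) / 8 = 87.068
s = sqrt(sum((x - mean)^2)/(n-1)) = 1.2986658
u_A = s / sqrt(n) = 1.2986658 / sqrt(8) = 0.4591477
u_B1 = 0.247 / sqrt(2) = 0.17465537
u_B2 = 0.059 / sqrt(2) = 0.0417193
uc = sqrt(0.4591477^2 + 0.17465537^2 + 0.0417193^2) = 0.49301279
U = k * uc = 2.58 * 0.49301279
U = 1.2720

1.2720


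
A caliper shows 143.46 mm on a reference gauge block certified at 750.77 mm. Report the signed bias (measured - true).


Systematic error = measured - true
= 143.46 - 750.77
= -607.3100

-607.3100


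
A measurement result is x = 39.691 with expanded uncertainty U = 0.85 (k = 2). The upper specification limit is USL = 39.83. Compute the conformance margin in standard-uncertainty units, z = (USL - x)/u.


u = U / k = 0.85 / 2 = 0.425
margin = |USL - x| = |39.83 - 39.691| = 0.139
z = margin / u = 0.139 / 0.425
z = 0.3271

0.3271


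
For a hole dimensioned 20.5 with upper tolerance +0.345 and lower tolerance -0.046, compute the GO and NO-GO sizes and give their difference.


GO = nominal - lower_tol (smallest hole = maximum material condition)
GO = 20.5 - 0.046 = 20.454
NO-GO = nominal + upper_tol (largest hole = least material condition)
NO-GO = 20.5 + 0.345 = 20.845
spread = NO-GO - GO = 20.845 - 20.454 = 0.3910

0.3910


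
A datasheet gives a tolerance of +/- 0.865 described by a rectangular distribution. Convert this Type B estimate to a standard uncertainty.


u_B = half_width / sqrt(3)
u_B = 0.865 / 1.7320508
u_B = 0.4994

0.4994


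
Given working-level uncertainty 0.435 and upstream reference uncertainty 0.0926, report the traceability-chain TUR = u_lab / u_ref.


TUR = u_lab / u_ref
= 0.435 / 0.0926
= 4.6976

4.6976


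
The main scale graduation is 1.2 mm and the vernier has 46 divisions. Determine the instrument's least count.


LC = MSD / n_div
= 1.2 / 46
= 0.0261

0.0261


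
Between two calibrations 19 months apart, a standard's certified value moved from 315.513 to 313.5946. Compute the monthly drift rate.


rate = (v2 - v1) / months
= (313.5946 - 315.513) / 19
= -1.9184 / 19
= -0.1010

-0.1010


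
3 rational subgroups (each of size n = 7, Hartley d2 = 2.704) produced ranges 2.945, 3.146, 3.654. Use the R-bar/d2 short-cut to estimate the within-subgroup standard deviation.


R_bar = (2.945 + 3.146 + 3.654) / 3
R_bar = 9.745 / 3 = 3.2483333
sigma_hat = R_bar / d2 = 3.2483333 / 2.704 = 1.2013

1.2013


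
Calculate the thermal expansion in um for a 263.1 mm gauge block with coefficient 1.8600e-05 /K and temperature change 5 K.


dL = L * alpha * dT
= 263.1 * 1.8600e-05 * 5
= 0.0244683 mm
dL_um = 0.0244683 * 1000 = 24.4683 um

24.4683


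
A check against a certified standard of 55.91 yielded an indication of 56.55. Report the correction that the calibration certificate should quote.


Correction = standard - reading
= 55.91 - 56.55
= -0.6400

-0.6400


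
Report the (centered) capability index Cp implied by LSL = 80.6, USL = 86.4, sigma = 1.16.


Cp = (USL - LSL) / (6 * sigma)
= (86.4 - 80.6) / (6 * 1.16)
= 5.8000 / 6.9600
= 0.8333

0.8333


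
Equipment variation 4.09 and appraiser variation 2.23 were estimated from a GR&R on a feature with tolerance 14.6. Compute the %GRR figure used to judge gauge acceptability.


GRR = sqrt(EV^2 + AV^2) = sqrt(4.09^2 + 2.23^2) = 4.6584332
%GRR = GRR / tol * 100 = 4.6584332 / 14.6 * 100
%GRR = 31.9071

31.9071


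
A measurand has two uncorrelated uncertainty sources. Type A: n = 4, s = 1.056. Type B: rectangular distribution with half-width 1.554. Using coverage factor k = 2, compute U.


u_A = s / sqrt(n) = 1.056 / sqrt(4) = 0.528
u_B = half_width / sqrt(3) = 1.554 / sqrt(3) = 0.89720232
uc = sqrt(u_A^2 + u_B^2) = sqrt(0.528^2 + 0.89720232^2) = 1.041036
U = k * uc = 2 * 1.041036
U = 2.0821

2.0821


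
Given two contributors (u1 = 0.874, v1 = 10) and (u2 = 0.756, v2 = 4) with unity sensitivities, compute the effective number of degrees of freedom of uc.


uc = sqrt(u1^2 + u2^2) = sqrt(0.874^2 + 0.756^2) = 1.1556003
v_eff = uc^4 / (u1^4/v1 + u2^4/v2)
= 1.1556003^4 / (0.874^4/10 + 0.756^4/4)
= 1.7833254 / 0.140014
v_eff = 12.7368

12.7368


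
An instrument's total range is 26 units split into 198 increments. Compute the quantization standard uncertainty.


resolution = range / divisions
resolution = 26 / 198 = 0.13131313
u_res = resolution / (2*sqrt(3))
u_res = 0.13131313 / 3.4641016
u_res = 0.0379

0.0379


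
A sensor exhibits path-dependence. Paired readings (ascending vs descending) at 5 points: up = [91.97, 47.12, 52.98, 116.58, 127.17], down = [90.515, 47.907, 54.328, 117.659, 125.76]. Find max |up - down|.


|91.97 - 90.515| = 1.4550
|47.12 - 47.907| = 0.7870
|52.98 - 54.328| = 1.3480
|116.58 - 117.659| = 1.0790
|127.17 - 125.76| = 1.4100
hysteresis = max(diffs) = 1.4550

1.4550


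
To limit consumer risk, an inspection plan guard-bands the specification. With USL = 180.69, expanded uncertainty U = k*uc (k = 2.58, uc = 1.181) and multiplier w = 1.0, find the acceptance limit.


U = k * uc = 2.58 * 1.181 = 3.04698
guard band g = w * U = 1.0 * 3.04698 = 3.04698
AL = USL - g = 180.69 - 3.04698
AL = 177.6430

177.6430


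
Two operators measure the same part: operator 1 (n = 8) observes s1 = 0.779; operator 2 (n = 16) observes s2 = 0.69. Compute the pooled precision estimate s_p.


s_p = sqrt(((n1-1)*s1^2 + (n2-1)*s2^2) / (n1+n2-2))
numerator = (8-1)*0.779^2 + (16-1)*0.69^2 = 4.247887 + 7.1415 = 11.389387
denominator = 8 + 16 - 2 = 22
s_p^2 = 11.389387 / 22 = 0.51769941
s_p = sqrt(0.51769941) = 0.7195

0.7195


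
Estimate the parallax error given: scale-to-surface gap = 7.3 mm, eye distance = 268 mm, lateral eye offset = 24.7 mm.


error = h * offset / d
= 7.3 * 24.7 / 268
= 0.6728

0.6728


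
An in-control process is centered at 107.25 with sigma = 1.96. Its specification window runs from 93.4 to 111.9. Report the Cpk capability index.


Cpu = (USL - mean) / (3*sigma) = (111.9 - 107.25) / (3*1.96) = 0.7908
Cpl = (mean - LSL) / (3*sigma) = (107.25 - 93.4) / (3*1.96) = 2.3554
Cpk = min(Cpu, Cpl) = 0.7908

0.7908


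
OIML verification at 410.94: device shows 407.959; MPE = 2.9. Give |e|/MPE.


e = indication - reference = 407.959 - 410.94 = -2.9810
|e| = 2.9810
ratio = |e| / MPE = 2.9810 / 2.9
ratio = 1.0279

1.0279


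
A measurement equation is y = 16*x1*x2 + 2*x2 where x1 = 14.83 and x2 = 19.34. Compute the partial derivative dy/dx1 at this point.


y = 16*x1*x2 + 2*x2
dy/dx1 = 16*x2
Evaluate at x2 = 19.34: c1 = 16 * 19.34
c1 = 309.4400

309.4400


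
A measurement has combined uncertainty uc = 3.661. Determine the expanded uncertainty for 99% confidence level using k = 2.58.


U = k * uc
U = 2.58 * 3.661
U = 9.4454

9.4454


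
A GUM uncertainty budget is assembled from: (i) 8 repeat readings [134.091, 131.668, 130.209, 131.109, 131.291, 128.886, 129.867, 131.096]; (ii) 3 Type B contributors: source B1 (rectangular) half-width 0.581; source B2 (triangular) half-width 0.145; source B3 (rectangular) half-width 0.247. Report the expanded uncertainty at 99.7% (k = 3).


mean = (134.091 + 131.668 + 130.209 + 131.109 + 131.291 + 128.886 + 129.867 + 131.096) / 8 = 131.027125
s = sqrt(sum((x - mean)^2)/(n-1)) = 1.5343106
u_A = s / sqrt(n) = 1.5343106 / sqrt(8) = 0.54246071
u_B1 = 0.581 / sqrt(3) = 0.33544051
u_B2 = 0.145 / sqrt(6) = 0.059196002
u_B3 = 0.247 / sqrt(3) = 0.14260552
uc = sqrt(0.54246071^2 + 0.33544051^2 + 0.059196002^2 + 0.14260552^2) = 0.65621982
U = k * uc = 3 * 0.65621982
U = 1.9687

1.9687
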